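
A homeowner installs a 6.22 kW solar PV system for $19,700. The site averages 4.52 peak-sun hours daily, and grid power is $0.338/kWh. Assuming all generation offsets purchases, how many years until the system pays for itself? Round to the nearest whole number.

6 years

Daily generation = 6.22 kW × 4.52 h = 28.11 kWh
Annual generation = 28.11 × 365 = 10262 kWh
Annual savings = 10262 × $0.338 = $3,468.47
Payback = $19,700 / $3,468.47 = 5.68 years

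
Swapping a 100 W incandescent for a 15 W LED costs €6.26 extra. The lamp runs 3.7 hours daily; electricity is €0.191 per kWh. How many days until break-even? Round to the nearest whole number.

Power saved = 100 − 15 = 85 W
Daily energy saved = 85 W × 3.7 h = 314.5 Wh = 0.3145 kWh
Daily savings = 0.3145 × €0.191 = €0.0601
Payback = €6.26 / €0.0601 per day = 104.2 days

104 days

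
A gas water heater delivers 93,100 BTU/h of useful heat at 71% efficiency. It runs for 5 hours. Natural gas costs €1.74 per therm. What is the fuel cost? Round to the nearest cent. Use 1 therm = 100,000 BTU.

€11.41

Heat delivered = 93,100 BTU/h × 5 h = 465,500 BTU
Gas input = 465,500 / 0.71 = 655,634 BTU
= 655,634 / 100,000 = 6.556 therm
Cost = 6.556 × €1.74/therm = €11.41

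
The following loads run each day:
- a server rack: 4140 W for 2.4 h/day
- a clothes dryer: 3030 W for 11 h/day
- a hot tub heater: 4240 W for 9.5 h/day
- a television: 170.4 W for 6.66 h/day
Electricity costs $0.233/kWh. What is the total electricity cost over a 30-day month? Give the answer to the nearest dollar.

server rack: 4140 W × 2.4 h × 30 d = 298,080 Wh = 298.1 kWh
clothes dryer: 3030 W × 11 h × 30 d = 999,900 Wh = 999.9 kWh
hot tub heater: 4240 W × 9.5 h × 30 d = 1,208,400 Wh = 1,208 kWh
television: 170.4 W × 6.66 h × 30 d = 34,046 Wh = 34.05 kWh
Total energy = 298.1 + 999.9 + 1,208 + 34.05 = 2,540 kWh
Cost = 2,540 kWh × $0.233 = $591.92 ≈ $592

$592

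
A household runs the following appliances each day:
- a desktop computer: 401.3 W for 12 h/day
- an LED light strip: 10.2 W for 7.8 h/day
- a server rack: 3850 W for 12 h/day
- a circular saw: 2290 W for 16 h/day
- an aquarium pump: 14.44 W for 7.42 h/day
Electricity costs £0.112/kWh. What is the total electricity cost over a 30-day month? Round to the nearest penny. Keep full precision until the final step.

desktop computer: 401.3 W × 12 h × 30 d = 144,468 Wh = 144.5 kWh
LED light strip: 10.2 W × 7.8 h × 30 d = 2,387 Wh = 2.387 kWh
server rack: 3850 W × 12 h × 30 d = 1,386,000 Wh = 1,386 kWh
circular saw: 2290 W × 16 h × 30 d = 1,099,200 Wh = 1,099 kWh
aquarium pump: 14.44 W × 7.42 h × 30 d = 3,214 Wh = 3.214 kWh
Total energy = 144.5 + 2.387 + 1,386 + 1,099 + 3.214 = 2,635 kWh
Cost = 2,635 kWh × £0.112 = £295.15

£295.15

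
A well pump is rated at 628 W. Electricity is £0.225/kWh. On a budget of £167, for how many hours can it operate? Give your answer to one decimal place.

Energy budget = £167 / £0.225 per kWh = 742.2 kWh = 742,222 Wh
Runtime = 742,222 Wh / 628 W = 1,182 h

1181.9 h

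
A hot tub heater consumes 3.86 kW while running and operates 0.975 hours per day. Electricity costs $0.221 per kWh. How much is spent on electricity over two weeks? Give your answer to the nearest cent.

Energy = 3860 W × 0.975 h/day × 14 days = 52,689 Wh = 52.69 kWh
Cost = 52.69 kWh × $0.221/kWh = $11.64

$11.64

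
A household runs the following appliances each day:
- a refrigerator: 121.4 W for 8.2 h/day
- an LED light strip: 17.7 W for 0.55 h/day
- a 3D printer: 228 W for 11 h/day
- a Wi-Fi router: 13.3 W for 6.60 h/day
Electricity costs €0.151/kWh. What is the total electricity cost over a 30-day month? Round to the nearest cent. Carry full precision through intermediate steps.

€16.31

refrigerator: 121.4 W × 8.2 h × 30 d = 29,864 Wh = 29.86 kWh
LED light strip: 17.7 W × 0.55 h × 30 d = 292 Wh = 0.2921 kWh
3D printer: 228 W × 11 h × 30 d = 75,240 Wh = 75.24 kWh
Wi-Fi router: 13.3 W × 6.60 h × 30 d = 2,633 Wh = 2.633 kWh
Total energy = 29.86 + 0.2921 + 75.24 + 2.633 = 108 kWh
Cost = 108 kWh × €0.151 = €16.31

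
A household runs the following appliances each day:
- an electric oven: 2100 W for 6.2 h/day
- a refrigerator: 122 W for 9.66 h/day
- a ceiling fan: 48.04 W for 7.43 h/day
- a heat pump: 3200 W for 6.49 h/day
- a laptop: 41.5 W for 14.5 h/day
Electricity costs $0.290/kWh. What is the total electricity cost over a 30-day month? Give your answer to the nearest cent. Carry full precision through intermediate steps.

$312.55

electric oven: 2100 W × 6.2 h × 30 d = 390,600 Wh = 390.6 kWh
refrigerator: 122 W × 9.66 h × 30 d = 35,356 Wh = 35.36 kWh
ceiling fan: 48.04 W × 7.43 h × 30 d = 10,708 Wh = 10.71 kWh
heat pump: 3200 W × 6.49 h × 30 d = 623,040 Wh = 623 kWh
laptop: 41.5 W × 14.5 h × 30 d = 18,052 Wh = 18.05 kWh
Total energy = 390.6 + 35.36 + 10.71 + 623 + 18.05 = 1,078 kWh
Cost = 1,078 kWh × $0.290 = $312.55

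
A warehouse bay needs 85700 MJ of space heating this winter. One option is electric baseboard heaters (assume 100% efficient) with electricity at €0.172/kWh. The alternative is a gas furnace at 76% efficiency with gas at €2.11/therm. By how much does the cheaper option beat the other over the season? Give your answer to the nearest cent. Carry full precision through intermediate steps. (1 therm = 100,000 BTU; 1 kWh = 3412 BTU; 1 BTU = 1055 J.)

Heat load = 85700 MJ = 85,700,000,000 J / 1055 = 81,232,227 BTU
Gas: input = 81,232,227 / 0.76 = 106,884,510 BTU = 1,069 therm → 1,069 × €2.11 = €2,255.26
Electric: 81,232,227 BTU / 3412 = 23,810 kWh → × €0.172 = €4,094.94
Difference = |€2,255.26 − €4,094.94| = €1,839.68

€1839.68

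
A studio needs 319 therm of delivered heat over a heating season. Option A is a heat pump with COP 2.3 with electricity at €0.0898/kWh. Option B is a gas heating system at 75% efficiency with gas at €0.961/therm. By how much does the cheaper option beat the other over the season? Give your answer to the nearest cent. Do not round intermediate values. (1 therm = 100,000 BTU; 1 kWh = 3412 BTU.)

Heat load = 319 therm × 100,000 = 31,900,000 BTU
Gas: input = 31,900,000 / 0.75 = 42,533,333 BTU = 425.3 therm → 425.3 × €0.961 = €408.75
Heat pump: 31,900,000 BTU / 3412 = 9,349 kWh heat; / 2.3 = 4,065 kWh in → × €0.0898 = €365.03
Difference = |€408.75 − €365.03| = €43.71

€43.71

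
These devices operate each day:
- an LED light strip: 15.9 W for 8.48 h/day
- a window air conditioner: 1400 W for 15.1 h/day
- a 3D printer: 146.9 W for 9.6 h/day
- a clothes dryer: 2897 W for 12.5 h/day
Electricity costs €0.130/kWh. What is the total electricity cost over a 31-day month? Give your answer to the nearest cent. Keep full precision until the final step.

LED light strip: 15.9 W × 8.48 h × 31 d = 4,180 Wh = 4.18 kWh
window air conditioner: 1400 W × 15.1 h × 31 d = 655,340 Wh = 655.3 kWh
3D printer: 146.9 W × 9.6 h × 31 d = 43,717 Wh = 43.72 kWh
clothes dryer: 2897 W × 12.5 h × 31 d = 1,122,588 Wh = 1,123 kWh
Total energy = 4.18 + 655.3 + 43.72 + 1,123 = 1,826 kWh
Cost = 1,826 kWh × €0.130 = €237.36

€237.36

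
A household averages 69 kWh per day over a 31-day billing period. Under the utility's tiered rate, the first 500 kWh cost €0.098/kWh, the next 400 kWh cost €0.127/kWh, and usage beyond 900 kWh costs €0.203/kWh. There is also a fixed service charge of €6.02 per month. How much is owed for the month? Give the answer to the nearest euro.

Usage = 69 kWh/day × 31 days = 2139 kWh
First 500 kWh × €0.098 = €49.00
Next 400 kWh × €0.127 = €50.80
Remaining 1239 kWh × €0.203 = €251.52
Energy charge = €351.32; + service €6.02 = €357.34 ≈ €357

€357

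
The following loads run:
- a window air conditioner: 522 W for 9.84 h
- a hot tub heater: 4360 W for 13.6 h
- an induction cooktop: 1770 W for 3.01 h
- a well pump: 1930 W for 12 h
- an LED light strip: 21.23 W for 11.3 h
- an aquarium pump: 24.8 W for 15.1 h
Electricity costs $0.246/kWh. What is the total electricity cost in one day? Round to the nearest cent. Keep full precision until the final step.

$23.01

window air conditioner: 522 W × 9.84 h = 5,136 Wh = 5.136 kWh
hot tub heater: 4360 W × 13.6 h = 59,296 Wh = 59.3 kWh
induction cooktop: 1770 W × 3.01 h = 5,328 Wh = 5.328 kWh
well pump: 1930 W × 12 h = 23,160 Wh = 23.16 kWh
LED light strip: 21.23 W × 11.3 h = 240 Wh = 0.2399 kWh
aquarium pump: 24.8 W × 15.1 h = 374 Wh = 0.3745 kWh
Total energy = 5.136 + 59.3 + 5.328 + 23.16 + 0.2399 + 0.3745 = 93.53 kWh
Cost = 93.53 kWh × $0.246 = $23.01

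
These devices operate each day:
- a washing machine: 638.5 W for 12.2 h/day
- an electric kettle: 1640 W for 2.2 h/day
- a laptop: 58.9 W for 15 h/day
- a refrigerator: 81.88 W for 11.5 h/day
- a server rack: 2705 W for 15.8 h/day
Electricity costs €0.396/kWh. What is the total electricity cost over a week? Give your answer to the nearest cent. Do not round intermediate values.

€155.13

washing machine: 638.5 W × 12.2 h × 7 d = 54,528 Wh = 54.53 kWh
electric kettle: 1640 W × 2.2 h × 7 d = 25,256 Wh = 25.26 kWh
laptop: 58.9 W × 15 h × 7 d = 6,184 Wh = 6.184 kWh
refrigerator: 81.88 W × 11.5 h × 7 d = 6,591 Wh = 6.591 kWh
server rack: 2705 W × 15.8 h × 7 d = 299,173 Wh = 299.2 kWh
Total energy = 54.53 + 25.26 + 6.184 + 6.591 + 299.2 = 391.7 kWh
Cost = 391.7 kWh × €0.396 = €155.13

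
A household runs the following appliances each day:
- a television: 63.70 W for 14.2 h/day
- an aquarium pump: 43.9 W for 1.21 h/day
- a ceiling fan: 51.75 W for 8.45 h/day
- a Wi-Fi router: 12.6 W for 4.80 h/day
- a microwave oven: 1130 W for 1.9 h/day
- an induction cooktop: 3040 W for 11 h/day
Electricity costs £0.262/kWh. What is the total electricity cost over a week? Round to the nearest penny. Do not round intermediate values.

television: 63.70 W × 14.2 h × 7 d = 6,332 Wh = 6.332 kWh
aquarium pump: 43.9 W × 1.21 h × 7 d = 372 Wh = 0.3718 kWh
ceiling fan: 51.75 W × 8.45 h × 7 d = 3,061 Wh = 3.061 kWh
Wi-Fi router: 12.6 W × 4.80 h × 7 d = 423 Wh = 0.4234 kWh
microwave oven: 1130 W × 1.9 h × 7 d = 15,029 Wh = 15.03 kWh
induction cooktop: 3040 W × 11 h × 7 d = 234,080 Wh = 234.1 kWh
Total energy = 6.332 + 0.3718 + 3.061 + 0.4234 + 15.03 + 234.1 = 259.3 kWh
Cost = 259.3 kWh × £0.262 = £67.94

£67.94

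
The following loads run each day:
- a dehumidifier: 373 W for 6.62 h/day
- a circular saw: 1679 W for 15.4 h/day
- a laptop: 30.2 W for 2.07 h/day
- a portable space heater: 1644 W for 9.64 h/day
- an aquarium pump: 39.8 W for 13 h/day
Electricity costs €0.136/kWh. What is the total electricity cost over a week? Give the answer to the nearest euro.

€43

dehumidifier: 373 W × 6.62 h × 7 d = 17,285 Wh = 17.28 kWh
circular saw: 1679 W × 15.4 h × 7 d = 180,996 Wh = 181 kWh
laptop: 30.2 W × 2.07 h × 7 d = 438 Wh = 0.4376 kWh
portable space heater: 1644 W × 9.64 h × 7 d = 110,937 Wh = 110.9 kWh
aquarium pump: 39.8 W × 13 h × 7 d = 3,622 Wh = 3.622 kWh
Total energy = 17.28 + 181 + 0.4376 + 110.9 + 3.622 = 313.3 kWh
Cost = 313.3 kWh × €0.136 = €42.61 ≈ €43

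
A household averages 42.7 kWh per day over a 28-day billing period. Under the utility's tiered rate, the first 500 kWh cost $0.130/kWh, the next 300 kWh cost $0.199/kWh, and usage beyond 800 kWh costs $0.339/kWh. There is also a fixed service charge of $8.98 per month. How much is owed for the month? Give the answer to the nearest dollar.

$268

Usage = 42.7 kWh/day × 28 days = 1195.6 kWh
First 500 kWh × $0.130 = $65.00
Next 300 kWh × $0.199 = $59.70
Remaining 395.6 kWh × $0.339 = $134.11
Energy charge = $258.81; + service $8.98 = $267.79 ≈ $268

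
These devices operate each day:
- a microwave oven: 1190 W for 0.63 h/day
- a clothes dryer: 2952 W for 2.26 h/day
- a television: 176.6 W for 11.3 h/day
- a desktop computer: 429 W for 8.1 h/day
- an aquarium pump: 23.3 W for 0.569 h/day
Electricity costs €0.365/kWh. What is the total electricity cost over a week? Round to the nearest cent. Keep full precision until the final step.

€32.97

microwave oven: 1190 W × 0.63 h × 7 d = 5,248 Wh = 5.248 kWh
clothes dryer: 2952 W × 2.26 h × 7 d = 46,701 Wh = 46.7 kWh
television: 176.6 W × 11.3 h × 7 d = 13,969 Wh = 13.97 kWh
desktop computer: 429 W × 8.1 h × 7 d = 24,324 Wh = 24.32 kWh
aquarium pump: 23.3 W × 0.569 h × 7 d = 93 Wh = 0.0928 kWh
Total energy = 5.248 + 46.7 + 13.97 + 24.32 + 0.0928 = 90.33 kWh
Cost = 90.33 kWh × €0.365 = €32.97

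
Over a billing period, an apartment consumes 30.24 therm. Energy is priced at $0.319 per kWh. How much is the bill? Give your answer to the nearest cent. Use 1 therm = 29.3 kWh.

$282.64

30.24 therm × (29.3 kWh/therm) = 886 kWh
Cost = 886 kWh × $0.319/kWh = $282.64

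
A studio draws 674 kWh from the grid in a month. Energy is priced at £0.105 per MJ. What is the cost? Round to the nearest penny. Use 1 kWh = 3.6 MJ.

674 kWh × (3.6 MJ/kWh) = 2,426 MJ
Cost = 2,426 MJ × £0.105/MJ = £254.77

£254.77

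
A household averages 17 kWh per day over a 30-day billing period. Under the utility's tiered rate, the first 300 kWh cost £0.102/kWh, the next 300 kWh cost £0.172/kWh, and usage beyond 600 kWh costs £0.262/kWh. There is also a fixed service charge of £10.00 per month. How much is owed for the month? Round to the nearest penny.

Usage = 17 kWh/day × 30 days = 510 kWh
First 300 kWh × £0.102 = £30.60
Next 210 kWh × £0.172 = £36.12
Remaining tier: 0 kWh (not reached)
Energy charge = £66.72; + service £10.00 = £76.72

£76.72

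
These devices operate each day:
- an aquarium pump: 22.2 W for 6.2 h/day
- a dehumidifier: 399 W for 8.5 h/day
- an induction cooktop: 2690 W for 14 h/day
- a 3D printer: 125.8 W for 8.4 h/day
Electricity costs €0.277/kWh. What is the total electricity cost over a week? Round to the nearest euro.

€82

aquarium pump: 22.2 W × 6.2 h × 7 d = 963 Wh = 0.9635 kWh
dehumidifier: 399 W × 8.5 h × 7 d = 23,740 Wh = 23.74 kWh
induction cooktop: 2690 W × 14 h × 7 d = 263,620 Wh = 263.6 kWh
3D printer: 125.8 W × 8.4 h × 7 d = 7,397 Wh = 7.397 kWh
Total energy = 0.9635 + 23.74 + 263.6 + 7.397 = 295.7 kWh
Cost = 295.7 kWh × €0.277 = €81.91 ≈ €82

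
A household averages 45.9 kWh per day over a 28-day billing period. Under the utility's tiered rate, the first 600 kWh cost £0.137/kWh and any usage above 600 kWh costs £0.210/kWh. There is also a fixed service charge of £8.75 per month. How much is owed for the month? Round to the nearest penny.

£234.84

Usage = 45.9 kWh/day × 28 days = 1285.2 kWh
First 600 kWh × £0.137 = £82.20
Remaining 685.2 kWh × £0.210 = £143.89
Energy charge = £226.09; + service £8.75 = £234.84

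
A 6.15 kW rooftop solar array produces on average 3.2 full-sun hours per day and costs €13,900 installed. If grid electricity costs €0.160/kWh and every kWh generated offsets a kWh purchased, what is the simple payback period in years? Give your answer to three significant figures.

12.1 years

Daily generation = 6.15 kW × 3.2 h = 19.68 kWh
Annual generation = 19.68 × 365 = 7183.2 kWh
Annual savings = 7183.2 × €0.160 = €1,149.31
Payback = €13,900 / €1,149.31 = 12.1 years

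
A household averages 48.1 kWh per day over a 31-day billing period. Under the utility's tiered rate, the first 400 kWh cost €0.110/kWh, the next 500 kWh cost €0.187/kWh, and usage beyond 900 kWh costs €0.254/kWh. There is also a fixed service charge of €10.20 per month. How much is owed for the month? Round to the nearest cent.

€297.84

Usage = 48.1 kWh/day × 31 days = 1491.1 kWh
First 400 kWh × €0.110 = €44.00
Next 500 kWh × €0.187 = €93.50
Remaining 591.1 kWh × €0.254 = €150.14
Energy charge = €287.64; + service €10.20 = €297.84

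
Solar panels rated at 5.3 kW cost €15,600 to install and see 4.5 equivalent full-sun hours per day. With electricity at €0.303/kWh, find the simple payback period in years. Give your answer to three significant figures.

Daily generation = 5.3 kW × 4.5 h = 23.85 kWh
Annual generation = 23.85 × 365 = 8705.2 kWh
Annual savings = 8705.2 × €0.303 = €2,637.69
Payback = €15,600 / €2,637.69 = 5.91 years

5.91 years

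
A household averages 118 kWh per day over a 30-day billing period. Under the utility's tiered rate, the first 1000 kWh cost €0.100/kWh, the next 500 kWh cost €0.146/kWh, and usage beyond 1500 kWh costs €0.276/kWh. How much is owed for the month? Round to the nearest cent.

Usage = 118 kWh/day × 30 days = 3540 kWh
First 1000 kWh × €0.100 = €100.00
Next 500 kWh × €0.146 = €73.00
Remaining 2040 kWh × €0.276 = €563.04
Total = €736.04

€736.04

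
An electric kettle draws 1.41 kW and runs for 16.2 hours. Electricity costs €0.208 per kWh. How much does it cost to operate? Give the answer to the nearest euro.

€5

Energy = 1410 W × 16.2 h = 22,842 Wh = 22.84 kWh
Cost = 22.84 kWh × €0.208/kWh = €4.75 ≈ €5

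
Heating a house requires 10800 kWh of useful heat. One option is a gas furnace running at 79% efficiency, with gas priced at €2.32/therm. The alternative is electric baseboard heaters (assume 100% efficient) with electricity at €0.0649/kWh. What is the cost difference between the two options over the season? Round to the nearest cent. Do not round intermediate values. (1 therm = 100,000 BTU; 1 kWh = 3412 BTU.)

€381.25

Heat load = 10800 kWh × 3412 = 36,849,600 BTU
Gas: input = 36,849,600 / 0.79 = 46,645,063 BTU = 466.5 therm → 466.5 × €2.32 = €1,082.17
Electric: 36,849,600 BTU / 3412 = 10,800 kWh → × €0.0649 = €700.92
Difference = |€1,082.17 − €700.92| = €381.25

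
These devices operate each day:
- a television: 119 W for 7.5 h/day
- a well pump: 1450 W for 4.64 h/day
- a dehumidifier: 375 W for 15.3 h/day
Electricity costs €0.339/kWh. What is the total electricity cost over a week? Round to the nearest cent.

€31.70

television: 119 W × 7.5 h × 7 d = 6,248 Wh = 6.247 kWh
well pump: 1450 W × 4.64 h × 7 d = 47,096 Wh = 47.1 kWh
dehumidifier: 375 W × 15.3 h × 7 d = 40,162 Wh = 40.16 kWh
Total energy = 6.247 + 47.1 + 40.16 = 93.51 kWh
Cost = 93.51 kWh × €0.339 = €31.70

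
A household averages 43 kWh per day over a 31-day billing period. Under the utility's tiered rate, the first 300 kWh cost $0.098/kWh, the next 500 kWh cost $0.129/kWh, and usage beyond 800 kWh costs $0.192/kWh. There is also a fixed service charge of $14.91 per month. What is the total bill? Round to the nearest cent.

Usage = 43 kWh/day × 31 days = 1333 kWh
First 300 kWh × $0.098 = $29.40
Next 500 kWh × $0.129 = $64.50
Remaining 533 kWh × $0.192 = $102.34
Energy charge = $196.24; + service $14.91 = $211.15

$211.15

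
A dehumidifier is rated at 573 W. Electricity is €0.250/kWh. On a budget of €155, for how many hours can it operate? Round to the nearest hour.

1082 h

Energy budget = €155 / €0.250 per kWh = 620 kWh = 620,000 Wh
Runtime = 620,000 Wh / 573 W = 1,082 h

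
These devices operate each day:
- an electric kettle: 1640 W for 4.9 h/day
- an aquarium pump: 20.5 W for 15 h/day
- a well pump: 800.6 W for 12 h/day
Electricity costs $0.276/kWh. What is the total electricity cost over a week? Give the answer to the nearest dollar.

$35

electric kettle: 1640 W × 4.9 h × 7 d = 56,252 Wh = 56.25 kWh
aquarium pump: 20.5 W × 15 h × 7 d = 2,152 Wh = 2.152 kWh
well pump: 800.6 W × 12 h × 7 d = 67,250 Wh = 67.25 kWh
Total energy = 56.25 + 2.152 + 67.25 = 125.7 kWh
Cost = 125.7 kWh × $0.276 = $34.68 ≈ $35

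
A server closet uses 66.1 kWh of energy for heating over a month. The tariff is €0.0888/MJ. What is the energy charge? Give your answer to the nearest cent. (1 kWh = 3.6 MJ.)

€21.13

66.1 kWh × (3.6 MJ/kWh) = 238 MJ
Cost = 238 MJ × €0.0888/MJ = €21.13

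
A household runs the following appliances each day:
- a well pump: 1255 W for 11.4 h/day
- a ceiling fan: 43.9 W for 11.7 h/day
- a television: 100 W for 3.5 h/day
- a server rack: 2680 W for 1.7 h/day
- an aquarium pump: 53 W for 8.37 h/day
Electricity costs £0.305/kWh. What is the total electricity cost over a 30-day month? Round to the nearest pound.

£185

well pump: 1255 W × 11.4 h × 30 d = 429,210 Wh = 429.2 kWh
ceiling fan: 43.9 W × 11.7 h × 30 d = 15,409 Wh = 15.41 kWh
television: 100 W × 3.5 h × 30 d = 10,500 Wh = 10.5 kWh
server rack: 2680 W × 1.7 h × 30 d = 136,680 Wh = 136.7 kWh
aquarium pump: 53 W × 8.37 h × 30 d = 13,308 Wh = 13.31 kWh
Total energy = 429.2 + 15.41 + 10.5 + 136.7 + 13.31 = 605.1 kWh
Cost = 605.1 kWh × £0.305 = £184.56 ≈ £185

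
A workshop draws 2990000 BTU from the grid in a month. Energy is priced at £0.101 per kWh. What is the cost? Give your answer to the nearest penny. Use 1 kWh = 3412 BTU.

2990000 BTU × (0.00029308 kWh/BTU) = 876.3 kWh
Cost = 876.3 kWh × £0.101/kWh = £88.51

£88.51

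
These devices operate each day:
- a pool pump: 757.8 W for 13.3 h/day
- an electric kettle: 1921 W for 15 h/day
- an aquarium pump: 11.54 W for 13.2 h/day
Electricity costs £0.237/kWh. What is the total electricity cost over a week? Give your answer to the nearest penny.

pool pump: 757.8 W × 13.3 h × 7 d = 70,551 Wh = 70.55 kWh
electric kettle: 1921 W × 15 h × 7 d = 201,705 Wh = 201.7 kWh
aquarium pump: 11.54 W × 13.2 h × 7 d = 1,066 Wh = 1.066 kWh
Total energy = 70.55 + 201.7 + 1.066 = 273.3 kWh
Cost = 273.3 kWh × £0.237 = £64.78

£64.78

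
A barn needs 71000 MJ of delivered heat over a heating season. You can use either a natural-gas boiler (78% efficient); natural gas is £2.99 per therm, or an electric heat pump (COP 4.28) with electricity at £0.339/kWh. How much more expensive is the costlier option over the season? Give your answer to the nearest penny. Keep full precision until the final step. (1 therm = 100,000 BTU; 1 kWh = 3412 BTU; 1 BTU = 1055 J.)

Heat load = 71000 MJ = 71,000,000,000 J / 1055 = 67,298,578 BTU
Gas: input = 67,298,578 / 0.78 = 86,280,228 BTU = 862.8 therm → 862.8 × £2.99 = £2,579.78
Heat pump: 67,298,578 BTU / 3412 = 19,720 kWh heat; / 4.28 = 4,608 kWh in → × £0.339 = £1,562.26
Difference = |£2,579.78 − £1,562.26| = £1,017.52

£1017.52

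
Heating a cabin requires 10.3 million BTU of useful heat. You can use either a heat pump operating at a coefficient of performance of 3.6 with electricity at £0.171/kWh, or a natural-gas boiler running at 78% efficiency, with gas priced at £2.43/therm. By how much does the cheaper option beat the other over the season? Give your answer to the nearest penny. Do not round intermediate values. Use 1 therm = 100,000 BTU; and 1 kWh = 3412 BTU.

£177.49

Heat load = 10.3 × 10⁶ BTU = 10,300,000 BTU
Gas: input = 10,300,000 / 0.78 = 13,205,128 BTU = 132.1 therm → 132.1 × £2.43 = £320.88
Heat pump: 10,300,000 BTU / 3412 = 3,019 kWh heat; / 3.6 = 838.5 kWh in → × £0.171 = £143.39
Difference = |£320.88 − £143.39| = £177.49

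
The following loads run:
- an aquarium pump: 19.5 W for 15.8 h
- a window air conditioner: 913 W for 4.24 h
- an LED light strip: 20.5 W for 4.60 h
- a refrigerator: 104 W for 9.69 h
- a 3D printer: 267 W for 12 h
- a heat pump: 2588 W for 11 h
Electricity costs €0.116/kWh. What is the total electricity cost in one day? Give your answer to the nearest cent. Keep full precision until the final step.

€4.29

aquarium pump: 19.5 W × 15.8 h = 308 Wh = 0.3081 kWh
window air conditioner: 913 W × 4.24 h = 3,871 Wh = 3.871 kWh
LED light strip: 20.5 W × 4.60 h = 94 Wh = 0.0943 kWh
refrigerator: 104 W × 9.69 h = 1,008 Wh = 1.008 kWh
3D printer: 267 W × 12 h = 3,204 Wh = 3.204 kWh
heat pump: 2588 W × 11 h = 28,468 Wh = 28.47 kWh
Total energy = 0.3081 + 3.871 + 0.0943 + 1.008 + 3.204 + 28.47 = 36.95 kWh
Cost = 36.95 kWh × €0.116 = €4.29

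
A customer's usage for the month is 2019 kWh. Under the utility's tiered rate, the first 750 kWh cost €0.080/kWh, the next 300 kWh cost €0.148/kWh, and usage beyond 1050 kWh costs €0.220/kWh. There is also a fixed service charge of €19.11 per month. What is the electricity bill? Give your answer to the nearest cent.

€336.69

First 750 kWh × €0.080 = €60.00
Next 300 kWh × €0.148 = €44.40
Remaining 969 kWh × €0.220 = €213.18
Energy charge = €317.58; + service €19.11 = €336.69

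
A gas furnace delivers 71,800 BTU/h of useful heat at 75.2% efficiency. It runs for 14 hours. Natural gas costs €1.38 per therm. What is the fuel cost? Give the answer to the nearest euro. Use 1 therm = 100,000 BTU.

€18

Heat delivered = 71,800 BTU/h × 14 h = 1,005,200 BTU
Gas input = 1,005,200 / 0.752 = 1,336,702 BTU
= 1,336,702 / 100,000 = 13.37 therm
Cost = 13.37 × €1.38/therm = €18.45 ≈ €18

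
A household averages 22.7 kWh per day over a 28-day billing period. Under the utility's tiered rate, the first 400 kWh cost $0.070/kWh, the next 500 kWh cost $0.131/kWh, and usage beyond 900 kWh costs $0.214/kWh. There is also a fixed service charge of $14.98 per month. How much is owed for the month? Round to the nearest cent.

$73.84

Usage = 22.7 kWh/day × 28 days = 635.6 kWh
First 400 kWh × $0.070 = $28.00
Next 235.6 kWh × $0.131 = $30.86
Remaining tier: 0 kWh (not reached)
Energy charge = $58.86; + service $14.98 = $73.84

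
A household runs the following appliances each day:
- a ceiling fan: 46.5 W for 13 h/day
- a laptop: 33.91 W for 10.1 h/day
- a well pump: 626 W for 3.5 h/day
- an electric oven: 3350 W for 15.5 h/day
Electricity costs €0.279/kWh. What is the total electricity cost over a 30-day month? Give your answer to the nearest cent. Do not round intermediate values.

€460.88

ceiling fan: 46.5 W × 13 h × 30 d = 18,135 Wh = 18.14 kWh
laptop: 33.91 W × 10.1 h × 30 d = 10,275 Wh = 10.27 kWh
well pump: 626 W × 3.5 h × 30 d = 65,730 Wh = 65.73 kWh
electric oven: 3350 W × 15.5 h × 30 d = 1,557,750 Wh = 1,558 kWh
Total energy = 18.14 + 10.27 + 65.73 + 1,558 = 1,652 kWh
Cost = 1,652 kWh × €0.279 = €460.88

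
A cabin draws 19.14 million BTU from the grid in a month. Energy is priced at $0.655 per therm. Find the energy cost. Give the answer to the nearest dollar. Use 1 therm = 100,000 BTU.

19.14 million BTU × (10 therm/million BTU) = 191.4 therm
Cost = 191.4 therm × $0.655/therm = $125.37 ≈ $125

$125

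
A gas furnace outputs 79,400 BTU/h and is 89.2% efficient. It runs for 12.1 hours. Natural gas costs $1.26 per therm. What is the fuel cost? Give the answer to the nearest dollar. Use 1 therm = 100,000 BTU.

Heat delivered = 79,400 BTU/h × 12.1 h = 960,740 BTU
Gas input = 960,740 / 0.892 = 1,077,063 BTU
= 1,077,063 / 100,000 = 10.77 therm
Cost = 10.77 × $1.26/therm = $13.57 ≈ $14

$14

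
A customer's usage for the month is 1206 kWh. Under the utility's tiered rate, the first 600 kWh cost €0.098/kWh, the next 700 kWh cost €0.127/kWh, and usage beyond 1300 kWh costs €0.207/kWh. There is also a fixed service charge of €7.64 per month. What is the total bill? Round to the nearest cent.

€143.40

First 600 kWh × €0.098 = €58.80
Next 606 kWh × €0.127 = €76.96
Remaining tier: 0 kWh (not reached)
Energy charge = €135.76; + service €7.64 = €143.40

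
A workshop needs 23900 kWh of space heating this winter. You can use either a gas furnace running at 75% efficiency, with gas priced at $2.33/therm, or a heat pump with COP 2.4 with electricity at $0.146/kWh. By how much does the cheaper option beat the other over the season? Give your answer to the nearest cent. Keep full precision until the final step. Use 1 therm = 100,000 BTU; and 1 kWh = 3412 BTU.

Heat load = 23900 kWh × 3412 = 81,546,800 BTU
Gas: input = 81,546,800 / 0.75 = 108,729,067 BTU = 1,087 therm → 1,087 × $2.33 = $2,533.39
Heat pump: 81,546,800 BTU / 3412 = 23,900 kWh heat; / 2.4 = 9,958 kWh in → × $0.146 = $1,453.92
Difference = |$2,533.39 − $1,453.92| = $1,079.47

$1079.47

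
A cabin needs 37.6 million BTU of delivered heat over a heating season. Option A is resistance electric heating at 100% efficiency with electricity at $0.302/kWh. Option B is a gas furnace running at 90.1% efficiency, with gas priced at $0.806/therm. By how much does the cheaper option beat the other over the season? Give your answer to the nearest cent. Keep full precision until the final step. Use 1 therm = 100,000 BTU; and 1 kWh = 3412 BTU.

Heat load = 37.6 × 10⁶ BTU = 37,600,000 BTU
Gas: input = 37,600,000 / 0.901 = 41,731,410 BTU = 417.3 therm → 417.3 × $0.806 = $336.36
Electric: 37,600,000 BTU / 3412 = 11,020 kWh → × $0.302 = $3,328.02
Difference = |$336.36 − $3,328.02| = $2,991.66

$2991.66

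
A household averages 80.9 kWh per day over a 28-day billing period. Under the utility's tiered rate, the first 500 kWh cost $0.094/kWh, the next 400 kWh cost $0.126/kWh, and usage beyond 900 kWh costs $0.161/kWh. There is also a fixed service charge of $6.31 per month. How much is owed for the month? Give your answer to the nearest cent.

$323.51

Usage = 80.9 kWh/day × 28 days = 2265.2 kWh
First 500 kWh × $0.094 = $47.00
Next 400 kWh × $0.126 = $50.40
Remaining 1365.2 kWh × $0.161 = $219.80
Energy charge = $317.20; + service $6.31 = $323.51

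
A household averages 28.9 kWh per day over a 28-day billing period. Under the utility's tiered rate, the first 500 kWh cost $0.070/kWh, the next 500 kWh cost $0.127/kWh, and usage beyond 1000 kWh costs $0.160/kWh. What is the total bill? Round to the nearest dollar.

$74

Usage = 28.9 kWh/day × 28 days = 809.2 kWh
First 500 kWh × $0.070 = $35.00
Next 309.2 kWh × $0.127 = $39.27
Remaining tier: 0 kWh (not reached)
Total = $74.27 ≈ $74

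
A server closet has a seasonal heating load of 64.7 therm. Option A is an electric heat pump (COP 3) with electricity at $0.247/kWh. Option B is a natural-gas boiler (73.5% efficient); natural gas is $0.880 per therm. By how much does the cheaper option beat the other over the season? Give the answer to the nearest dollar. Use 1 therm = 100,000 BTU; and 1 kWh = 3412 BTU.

$79

Heat load = 64.7 therm × 100,000 = 6,470,000 BTU
Gas: input = 6,470,000 / 0.735 = 8,802,721 BTU = 88.03 therm → 88.03 × $0.880 = $77.46
Heat pump: 6,470,000 BTU / 3412 = 1,896 kWh heat; / 3 = 632.1 kWh in → × $0.247 = $156.12
Difference = |$77.46 − $156.12| = $78.66 ≈ $79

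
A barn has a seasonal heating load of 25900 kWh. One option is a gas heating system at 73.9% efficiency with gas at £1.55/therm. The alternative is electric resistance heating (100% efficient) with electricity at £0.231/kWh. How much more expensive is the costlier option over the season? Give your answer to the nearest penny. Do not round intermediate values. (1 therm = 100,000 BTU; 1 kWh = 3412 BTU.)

£4129.39

Heat load = 25900 kWh × 3412 = 88,370,800 BTU
Gas: input = 88,370,800 / 0.739 = 119,581,597 BTU = 1,196 therm → 1,196 × £1.55 = £1,853.51
Electric: 88,370,800 BTU / 3412 = 25,900 kWh → × £0.231 = £5,982.90
Difference = |£1,853.51 − £5,982.90| = £4,129.39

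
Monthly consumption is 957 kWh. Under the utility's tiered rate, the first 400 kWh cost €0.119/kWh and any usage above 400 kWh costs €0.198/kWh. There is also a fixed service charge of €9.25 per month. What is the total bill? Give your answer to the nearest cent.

€167.14

First 400 kWh × €0.119 = €47.60
Remaining 557 kWh × €0.198 = €110.29
Energy charge = €157.89; + service €9.25 = €167.14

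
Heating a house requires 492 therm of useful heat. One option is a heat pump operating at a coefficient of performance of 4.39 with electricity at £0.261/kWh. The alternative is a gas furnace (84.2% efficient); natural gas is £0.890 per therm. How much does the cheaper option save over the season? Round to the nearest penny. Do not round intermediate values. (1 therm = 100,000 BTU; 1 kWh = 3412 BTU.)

£337.25

Heat load = 492 therm × 100,000 = 49,200,000 BTU
Gas: input = 49,200,000 / 0.842 = 58,432,304 BTU = 584.3 therm → 584.3 × £0.890 = £520.05
Heat pump: 49,200,000 BTU / 3412 = 14,420 kWh heat; / 4.39 = 3,285 kWh in → × £0.261 = £857.30
Difference = |£520.05 − £857.30| = £337.25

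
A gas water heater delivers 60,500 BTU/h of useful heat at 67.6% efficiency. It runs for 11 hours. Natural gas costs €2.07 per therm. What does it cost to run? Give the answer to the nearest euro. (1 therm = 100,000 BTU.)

€20

Heat delivered = 60,500 BTU/h × 11 h = 665,500 BTU
Gas input = 665,500 / 0.676 = 984,467 BTU
= 984,467 / 100,000 = 9.845 therm
Cost = 9.845 × €2.07/therm = €20.38 ≈ €20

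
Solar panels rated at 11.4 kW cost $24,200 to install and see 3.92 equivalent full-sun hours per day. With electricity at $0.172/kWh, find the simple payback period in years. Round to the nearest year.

Daily generation = 11.4 kW × 3.92 h = 44.69 kWh
Annual generation = 44.69 × 365 = 16311 kWh
Annual savings = 16311 × $0.172 = $2,805.51
Payback = $24,200 / $2,805.51 = 8.63 years

9 years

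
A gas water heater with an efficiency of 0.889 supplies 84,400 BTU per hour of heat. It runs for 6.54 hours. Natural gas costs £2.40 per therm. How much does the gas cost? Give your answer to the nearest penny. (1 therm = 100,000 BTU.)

Heat delivered = 84,400 BTU/h × 6.54 h = 551,976 BTU
Gas input = 551,976 / 0.889 = 620,895 BTU
= 620,895 / 100,000 = 6.209 therm
Cost = 6.209 × £2.40/therm = £14.90

£14.90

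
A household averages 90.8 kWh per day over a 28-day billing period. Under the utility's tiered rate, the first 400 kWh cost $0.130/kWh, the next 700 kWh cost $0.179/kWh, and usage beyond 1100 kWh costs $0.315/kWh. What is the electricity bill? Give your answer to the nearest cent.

Usage = 90.8 kWh/day × 28 days = 2542.4 kWh
First 400 kWh × $0.130 = $52.00
Next 700 kWh × $0.179 = $125.30
Remaining 1442.4 kWh × $0.315 = $454.36
Total = $631.66

$631.66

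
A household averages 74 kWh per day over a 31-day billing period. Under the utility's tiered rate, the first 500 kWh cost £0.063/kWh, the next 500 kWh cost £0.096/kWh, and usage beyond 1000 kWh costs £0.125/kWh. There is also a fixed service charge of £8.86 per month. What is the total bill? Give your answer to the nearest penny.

£250.11

Usage = 74 kWh/day × 31 days = 2294 kWh
First 500 kWh × £0.063 = £31.50
Next 500 kWh × £0.096 = £48.00
Remaining 1294 kWh × £0.125 = £161.75
Energy charge = £241.25; + service £8.86 = £250.11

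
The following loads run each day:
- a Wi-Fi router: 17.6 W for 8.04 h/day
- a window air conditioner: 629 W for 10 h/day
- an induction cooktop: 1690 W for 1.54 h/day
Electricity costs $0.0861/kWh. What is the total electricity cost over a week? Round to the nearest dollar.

Wi-Fi router: 17.6 W × 8.04 h × 7 d = 991 Wh = 0.9905 kWh
window air conditioner: 629 W × 10 h × 7 d = 44,030 Wh = 44.03 kWh
induction cooktop: 1690 W × 1.54 h × 7 d = 18,218 Wh = 18.22 kWh
Total energy = 0.9905 + 44.03 + 18.22 = 63.24 kWh
Cost = 63.24 kWh × $0.0861 = $5.44 ≈ $5

$5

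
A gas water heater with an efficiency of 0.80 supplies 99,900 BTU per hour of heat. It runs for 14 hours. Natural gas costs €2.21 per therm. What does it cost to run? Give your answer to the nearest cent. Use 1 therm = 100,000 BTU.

€38.64

Heat delivered = 99,900 BTU/h × 14 h = 1,398,600 BTU
Gas input = 1,398,600 / 0.80 = 1,748,250 BTU
= 1,748,250 / 100,000 = 17.48 therm
Cost = 17.48 × €2.21/therm = €38.64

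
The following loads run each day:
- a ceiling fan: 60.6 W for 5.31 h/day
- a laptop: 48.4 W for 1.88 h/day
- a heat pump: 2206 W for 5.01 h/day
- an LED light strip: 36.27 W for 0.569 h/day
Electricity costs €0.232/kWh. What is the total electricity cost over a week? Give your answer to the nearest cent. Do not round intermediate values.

ceiling fan: 60.6 W × 5.31 h × 7 d = 2,253 Wh = 2.253 kWh
laptop: 48.4 W × 1.88 h × 7 d = 637 Wh = 0.6369 kWh
heat pump: 2206 W × 5.01 h × 7 d = 77,364 Wh = 77.36 kWh
LED light strip: 36.27 W × 0.569 h × 7 d = 144 Wh = 0.1445 kWh
Total energy = 2.253 + 0.6369 + 77.36 + 0.1445 = 80.4 kWh
Cost = 80.4 kWh × €0.232 = €18.65

€18.65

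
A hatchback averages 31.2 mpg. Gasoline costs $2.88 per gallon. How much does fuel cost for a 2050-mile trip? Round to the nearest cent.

$189.23

Fuel = 2050 mi / 31.2 mpg = 65.71 gal
Cost = 65.71 gal × $2.88/gal = $189.23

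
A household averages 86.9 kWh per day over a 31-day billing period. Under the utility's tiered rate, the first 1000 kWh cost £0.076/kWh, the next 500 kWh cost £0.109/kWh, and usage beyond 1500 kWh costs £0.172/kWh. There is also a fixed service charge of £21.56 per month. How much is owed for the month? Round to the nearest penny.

Usage = 86.9 kWh/day × 31 days = 2693.9 kWh
First 1000 kWh × £0.076 = £76.00
Next 500 kWh × £0.109 = £54.50
Remaining 1193.9 kWh × £0.172 = £205.35
Energy charge = £335.85; + service £21.56 = £357.41

£357.41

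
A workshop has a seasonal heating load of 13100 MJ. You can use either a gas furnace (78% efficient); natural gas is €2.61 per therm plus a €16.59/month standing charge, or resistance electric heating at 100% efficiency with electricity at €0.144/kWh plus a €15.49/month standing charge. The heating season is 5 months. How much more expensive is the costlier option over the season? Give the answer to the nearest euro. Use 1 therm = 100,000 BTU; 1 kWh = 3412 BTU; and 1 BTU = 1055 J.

Heat load = 13100 MJ = 13,100,000,000 J / 1055 = 12,417,062 BTU
Gas: input = 12,417,062 / 0.78 = 15,919,310 BTU = 159.2 therm → 159.2 × €2.61 = €415.49; + 5 × €16.59 standing = €498.44
Electric: 12,417,062 BTU / 3412 = 3,639 kWh → × €0.144 = €524.05; + 5 × €15.49 standing = €601.50
Difference = |€498.44 − €601.50| = €103.06 ≈ €103

€103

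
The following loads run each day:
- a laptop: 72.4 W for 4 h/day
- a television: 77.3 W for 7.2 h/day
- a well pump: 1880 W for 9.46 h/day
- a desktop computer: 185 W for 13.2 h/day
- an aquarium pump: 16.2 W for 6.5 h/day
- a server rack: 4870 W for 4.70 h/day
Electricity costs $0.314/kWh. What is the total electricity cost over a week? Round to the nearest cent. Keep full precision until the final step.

$96.86

laptop: 72.4 W × 4 h × 7 d = 2,027 Wh = 2.027 kWh
television: 77.3 W × 7.2 h × 7 d = 3,896 Wh = 3.896 kWh
well pump: 1880 W × 9.46 h × 7 d = 124,494 Wh = 124.5 kWh
desktop computer: 185 W × 13.2 h × 7 d = 17,094 Wh = 17.09 kWh
aquarium pump: 16.2 W × 6.5 h × 7 d = 737 Wh = 0.7371 kWh
server rack: 4870 W × 4.70 h × 7 d = 160,223 Wh = 160.2 kWh
Total energy = 2.027 + 3.896 + 124.5 + 17.09 + 0.7371 + 160.2 = 308.5 kWh
Cost = 308.5 kWh × $0.314 = $96.86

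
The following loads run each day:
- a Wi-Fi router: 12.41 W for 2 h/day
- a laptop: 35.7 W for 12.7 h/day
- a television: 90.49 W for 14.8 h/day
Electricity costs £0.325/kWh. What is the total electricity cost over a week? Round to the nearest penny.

Wi-Fi router: 12.41 W × 2 h × 7 d = 174 Wh = 0.1737 kWh
laptop: 35.7 W × 12.7 h × 7 d = 3,174 Wh = 3.174 kWh
television: 90.49 W × 14.8 h × 7 d = 9,375 Wh = 9.375 kWh
Total energy = 0.1737 + 3.174 + 9.375 = 12.72 kWh
Cost = 12.72 kWh × £0.325 = £4.13

£4.13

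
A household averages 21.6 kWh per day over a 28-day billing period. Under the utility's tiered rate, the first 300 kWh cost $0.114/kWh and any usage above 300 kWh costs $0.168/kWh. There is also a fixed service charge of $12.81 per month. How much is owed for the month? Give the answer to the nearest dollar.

$98

Usage = 21.6 kWh/day × 28 days = 604.8 kWh
First 300 kWh × $0.114 = $34.20
Remaining 304.8 kWh × $0.168 = $51.21
Energy charge = $85.41; + service $12.81 = $98.22 ≈ $98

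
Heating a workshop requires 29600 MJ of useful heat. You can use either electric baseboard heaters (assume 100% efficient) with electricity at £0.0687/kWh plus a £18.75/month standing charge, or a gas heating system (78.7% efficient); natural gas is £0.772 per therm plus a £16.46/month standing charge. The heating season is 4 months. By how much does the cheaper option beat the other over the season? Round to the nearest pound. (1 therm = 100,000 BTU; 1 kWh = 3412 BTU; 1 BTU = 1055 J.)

£299

Heat load = 29600 MJ = 29,600,000,000 J / 1055 = 28,056,872 BTU
Gas: input = 28,056,872 / 0.787 = 35,650,409 BTU = 356.5 therm → 356.5 × £0.772 = £275.22; + 4 × £16.46 standing = £341.06
Electric: 28,056,872 BTU / 3412 = 8,223 kWh → × £0.0687 = £564.92; + 4 × £18.75 standing = £639.92
Difference = |£341.06 − £639.92| = £298.86 ≈ £299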